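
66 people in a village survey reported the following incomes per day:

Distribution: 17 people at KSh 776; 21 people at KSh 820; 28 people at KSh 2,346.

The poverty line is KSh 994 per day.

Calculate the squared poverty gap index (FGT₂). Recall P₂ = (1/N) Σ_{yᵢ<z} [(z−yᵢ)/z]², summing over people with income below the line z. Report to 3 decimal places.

0.022

Poor units: 17×KSh 776, 21×KSh 820 (q = 38 of N = 66).
Gap ratios (z−y)/z: (994−776)/994 = 0.2193 (×17); (994−820)/994 = 0.1751 (×21).
Squared: 0.0481 (×17); 0.0306 (×21).
Sum = 1.461186; P₂ = 1.461186 / 66 = 0.022.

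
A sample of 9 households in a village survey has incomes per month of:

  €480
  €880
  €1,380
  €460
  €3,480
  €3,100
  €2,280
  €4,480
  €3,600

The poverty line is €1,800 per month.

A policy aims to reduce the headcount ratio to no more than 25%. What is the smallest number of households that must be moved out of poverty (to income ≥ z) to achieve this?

4 of the 9 households are poor, so H = 4/9 = 0.444.
A headcount ratio of at most 25% allows at most ⌊0.25 × 9⌋ = 2 poor households.
So at least 4 − 2 = 2 must be lifted.

2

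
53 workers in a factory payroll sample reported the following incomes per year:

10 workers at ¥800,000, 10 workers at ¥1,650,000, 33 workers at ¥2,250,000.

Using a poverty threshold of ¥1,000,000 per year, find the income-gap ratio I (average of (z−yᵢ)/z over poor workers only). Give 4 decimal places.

0.2000

Below z: 10×¥800,000 (q = 10 of N = 53).
Relative gaps: 0.2000 (×10); sum = 2.000000.
The income-gap ratio divides by q (the poor only): 2.000000 / 10 = 0.2000.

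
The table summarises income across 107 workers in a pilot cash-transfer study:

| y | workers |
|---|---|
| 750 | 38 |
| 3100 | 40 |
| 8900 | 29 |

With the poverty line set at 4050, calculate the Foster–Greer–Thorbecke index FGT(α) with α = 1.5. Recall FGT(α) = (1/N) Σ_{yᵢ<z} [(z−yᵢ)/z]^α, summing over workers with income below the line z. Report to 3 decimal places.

Below the line: 38×750, 40×3100 (q = 78 of N = 107).
Shortfall ratios: (4050−750)/4050 = 0.8148 (×38); (4050−3100)/4050 = 0.2346 (×40).
Raised to α = 1.5: 0.73551 (×38); 0.11361 (×40).
Sum = 32.493623; FGT(1.5) = 32.493623 / 107 = 0.304.

0.304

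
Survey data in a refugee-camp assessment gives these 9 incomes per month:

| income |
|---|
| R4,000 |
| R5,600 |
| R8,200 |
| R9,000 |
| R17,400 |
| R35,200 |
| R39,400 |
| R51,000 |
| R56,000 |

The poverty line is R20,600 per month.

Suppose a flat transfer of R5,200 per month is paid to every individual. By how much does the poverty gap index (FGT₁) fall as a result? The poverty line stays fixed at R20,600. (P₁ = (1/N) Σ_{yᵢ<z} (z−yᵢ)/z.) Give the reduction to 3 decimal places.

Before: below the line — R4,000, R5,600, R8,200, R9,000, R17,400; poverty gap index (FGT₁) = 0.31715.
After the R5,200 transfer: below the line — R9,200, R10,800, R13,400, R14,200; poverty gap index (FGT₁) = 0.18770.
Reduction = 0.31715 − 0.18770 = 0.129.

0.129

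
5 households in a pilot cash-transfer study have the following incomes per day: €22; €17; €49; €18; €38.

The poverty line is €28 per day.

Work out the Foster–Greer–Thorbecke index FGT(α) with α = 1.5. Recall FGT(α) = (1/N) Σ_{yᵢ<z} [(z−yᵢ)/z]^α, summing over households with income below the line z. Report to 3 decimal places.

Incomes under z: €17, €18, €22 (q = 3 of N = 5).
Gap ratios (z−y)/z: (28−17)/28 = 0.3929; (28−18)/28 = 0.3571; (28−22)/28 = 0.2143.
Raised to α = 1.5: 0.24624; 0.21343; 0.09920.
Sum = 0.558865; FGT(1.5) = 0.558865 / 5 = 0.112.

0.112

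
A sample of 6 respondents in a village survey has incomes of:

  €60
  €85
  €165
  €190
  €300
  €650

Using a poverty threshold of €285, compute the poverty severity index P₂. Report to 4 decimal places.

Below the line: €60, €85, €165, €190 (q = 4 of N = 6).
Gap ratios (z−y)/z: (285−60)/285 = 0.7895; (285−85)/285 = 0.7018; (285−165)/285 = 0.4211; (285−190)/285 = 0.3333.
Squared: 0.6233; 0.4925; 0.1773; 0.1111.
Sum = 1.404124; P₂ = 1.404124 / 6 = 0.2340.

0.2340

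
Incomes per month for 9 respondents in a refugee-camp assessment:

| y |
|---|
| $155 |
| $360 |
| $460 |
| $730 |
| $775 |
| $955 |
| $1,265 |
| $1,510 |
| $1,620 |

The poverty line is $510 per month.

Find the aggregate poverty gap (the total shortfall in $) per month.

$555

Poor units: $155, $360, $460 (q = 3 of N = 9).
Individual gaps: 510−155 = 355; 510−360 = 150; 510−460 = 50.
Aggregate gap = $555.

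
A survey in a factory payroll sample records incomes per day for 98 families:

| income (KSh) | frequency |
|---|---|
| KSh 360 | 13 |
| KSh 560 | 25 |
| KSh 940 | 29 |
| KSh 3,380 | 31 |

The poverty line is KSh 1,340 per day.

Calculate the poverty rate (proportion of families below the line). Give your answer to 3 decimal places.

67 of the 98 families have income below KSh 1,340.
H = 67/98 = 0.684.

0.684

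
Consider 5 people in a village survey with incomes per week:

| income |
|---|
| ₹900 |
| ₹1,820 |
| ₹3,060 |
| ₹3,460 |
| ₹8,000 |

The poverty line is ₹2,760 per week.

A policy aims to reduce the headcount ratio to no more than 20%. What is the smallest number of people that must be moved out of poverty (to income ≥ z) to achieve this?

1

2 of the 5 people are poor, so H = 2/5 = 0.400.
A headcount ratio of at most 20% allows at most ⌊0.20 × 5⌋ = 1 poor people.
So at least 2 − 1 = 1 must be lifted.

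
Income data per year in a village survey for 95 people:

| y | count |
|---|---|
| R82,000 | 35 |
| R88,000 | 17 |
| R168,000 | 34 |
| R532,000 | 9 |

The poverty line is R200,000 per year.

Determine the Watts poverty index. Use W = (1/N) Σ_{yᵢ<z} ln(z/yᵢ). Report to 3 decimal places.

Poor units: 35×R82,000, 17×R88,000, 34×R168,000 (q = 86 of N = 95).
Log gaps: ln(200000/82000) = 0.8916 (×35); ln(200000/88000) = 0.8210 (×17); ln(200000/168000) = 0.1744 (×34).
W = 51.090619 / 95 = 0.538.

0.538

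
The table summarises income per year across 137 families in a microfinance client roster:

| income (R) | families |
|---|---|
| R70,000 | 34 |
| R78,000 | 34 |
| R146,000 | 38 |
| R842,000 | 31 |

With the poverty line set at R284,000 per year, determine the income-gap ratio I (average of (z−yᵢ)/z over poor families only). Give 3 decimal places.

0.649

Below the line: 34×R70,000, 34×R78,000, 38×R146,000 (q = 106 of N = 137).
Relative gaps: 0.7535 (×34), 0.7254 (×34), 0.4859 (×38); sum = 68.746479.
I averages over the q = 106 poor units only: 68.746479 / 106 = 0.649.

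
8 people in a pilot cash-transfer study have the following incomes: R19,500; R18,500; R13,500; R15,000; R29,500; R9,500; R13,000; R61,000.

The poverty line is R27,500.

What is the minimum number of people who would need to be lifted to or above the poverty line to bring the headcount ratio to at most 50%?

Currently q = 6 of N = 8 are below the line (H = 0.750).
A headcount ratio of at most 50% allows at most ⌊0.50 × 8⌋ = 4 poor people.
So at least 6 − 4 = 2 must be lifted.

2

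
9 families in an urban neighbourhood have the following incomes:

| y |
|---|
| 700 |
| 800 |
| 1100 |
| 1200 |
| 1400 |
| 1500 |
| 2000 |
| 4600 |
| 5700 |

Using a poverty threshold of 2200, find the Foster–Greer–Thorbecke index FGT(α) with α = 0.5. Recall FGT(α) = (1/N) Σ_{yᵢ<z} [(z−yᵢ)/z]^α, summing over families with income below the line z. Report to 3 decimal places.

Incomes under z: 700, 800, 1100, 1200, 1400, 1500, 2000 (q = 7 of N = 9).
Gap ratios (z−y)/z: (2200−700)/2200 = 0.6818; (2200−800)/2200 = 0.6364; (2200−1100)/2200 = 0.5000; (2200−1200)/2200 = 0.4545; (2200−1400)/2200 = 0.3636; (2200−1500)/2200 = 0.3182; (2200−2000)/2200 = 0.0909.
Raised to α = 0.5: 0.82572; 0.79772; 0.70711; 0.67420; 0.60302; 0.56408; 0.30151.
Sum = 4.473364; FGT(0.5) = 4.473364 / 9 = 0.497.

0.497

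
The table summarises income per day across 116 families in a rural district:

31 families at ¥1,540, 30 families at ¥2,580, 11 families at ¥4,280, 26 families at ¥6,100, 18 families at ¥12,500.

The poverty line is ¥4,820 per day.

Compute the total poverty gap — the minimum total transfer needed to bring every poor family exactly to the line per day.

Poor units: 31×¥1,540, 30×¥2,580, 11×¥4,280 (q = 72 of N = 116).
Individual gaps: 31×(4820−1540) = 101680; 30×(4820−2580) = 67200; 11×(4820−4280) = 5940.
Aggregate gap = ¥174,820.

¥174,820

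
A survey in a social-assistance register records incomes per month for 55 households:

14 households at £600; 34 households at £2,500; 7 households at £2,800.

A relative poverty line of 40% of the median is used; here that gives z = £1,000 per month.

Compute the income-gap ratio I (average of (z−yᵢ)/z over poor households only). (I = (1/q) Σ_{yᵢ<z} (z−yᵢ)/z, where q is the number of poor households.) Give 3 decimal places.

0.400

Incomes under z: 14×£600 (q = 14 of N = 55).
Relative gaps: 0.4000 (×14); sum = 5.600000.
I averages over the q = 14 poor units only: 5.600000 / 14 = 0.400.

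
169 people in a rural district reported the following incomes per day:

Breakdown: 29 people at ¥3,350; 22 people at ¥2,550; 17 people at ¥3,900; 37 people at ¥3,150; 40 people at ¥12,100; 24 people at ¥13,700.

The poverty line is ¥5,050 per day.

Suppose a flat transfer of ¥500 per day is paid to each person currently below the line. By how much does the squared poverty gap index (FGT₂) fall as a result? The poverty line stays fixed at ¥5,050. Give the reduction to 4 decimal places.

Before: below the line — 22×¥2,550, 37×¥3,150, 29×¥3,350, 17×¥3,900; squared poverty gap index (FGT₂) = 0.087557.
After the ¥500 transfer: below the line — 22×¥3,050, 37×¥3,650, 29×¥3,850, 17×¥4,400; squared poverty gap index (FGT₂) = 0.048600.
Reduction = 0.087557 − 0.048600 = 0.0390.

0.0390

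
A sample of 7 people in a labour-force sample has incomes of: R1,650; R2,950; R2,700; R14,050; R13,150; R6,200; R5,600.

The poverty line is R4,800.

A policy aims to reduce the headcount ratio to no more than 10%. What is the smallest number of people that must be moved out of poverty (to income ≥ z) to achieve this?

3

Currently q = 3 of N = 7 are below the line (H = 0.429).
A headcount ratio of at most 10% allows at most ⌊0.10 × 7⌋ = 0 poor people.
So at least 3 − 0 = 3 must be lifted.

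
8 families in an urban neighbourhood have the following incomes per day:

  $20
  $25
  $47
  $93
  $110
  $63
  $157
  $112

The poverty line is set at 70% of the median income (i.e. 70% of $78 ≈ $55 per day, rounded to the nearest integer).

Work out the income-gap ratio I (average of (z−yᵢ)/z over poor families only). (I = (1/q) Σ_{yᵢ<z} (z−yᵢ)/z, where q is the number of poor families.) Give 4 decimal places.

0.4424

Poor units: $20, $25, $47 (q = 3 of N = 8).
Shortfall ratios (z−y)/z: 0.6364, 0.5455, 0.1455; sum = 1.327273.
I averages over the q = 3 poor units only: 1.327273 / 3 = 0.4424.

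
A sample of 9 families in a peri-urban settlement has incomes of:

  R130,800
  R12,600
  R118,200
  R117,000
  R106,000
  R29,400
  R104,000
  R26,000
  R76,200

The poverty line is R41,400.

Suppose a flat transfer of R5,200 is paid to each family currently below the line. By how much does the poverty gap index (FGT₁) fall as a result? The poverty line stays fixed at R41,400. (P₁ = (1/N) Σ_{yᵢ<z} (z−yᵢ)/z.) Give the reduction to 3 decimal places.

Before: below the line — R12,600, R26,000, R29,400; poverty gap index (FGT₁) = 0.15083.
After the R5,200 transfer: below the line — R17,800, R31,200, R34,600; poverty gap index (FGT₁) = 0.10896.
Reduction = 0.15083 − 0.10896 = 0.042.

0.042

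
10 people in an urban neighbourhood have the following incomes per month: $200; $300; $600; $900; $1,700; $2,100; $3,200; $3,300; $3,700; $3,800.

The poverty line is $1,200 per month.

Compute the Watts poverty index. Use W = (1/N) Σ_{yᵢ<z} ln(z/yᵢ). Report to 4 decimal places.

Incomes under z: $200, $300, $600, $900 (q = 4 of N = 10).
Log gaps: ln(1200/200) = 1.7918; ln(1200/300) = 1.3863; ln(1200/600) = 0.6931; ln(1200/900) = 0.2877.
W = 4.158883 / 10 = 0.4159.

0.4159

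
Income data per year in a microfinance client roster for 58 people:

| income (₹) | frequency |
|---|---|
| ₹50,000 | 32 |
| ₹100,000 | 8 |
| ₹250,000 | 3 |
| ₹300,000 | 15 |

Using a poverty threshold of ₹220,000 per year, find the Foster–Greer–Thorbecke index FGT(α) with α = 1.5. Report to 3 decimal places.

Poor units: 32×₹50,000, 8×₹100,000 (q = 40 of N = 58).
Gap ratios (z−y)/z: (220000−50000)/220000 = 0.7727 (×32); (220000−100000)/220000 = 0.5455 (×8).
Raised to α = 1.5: 0.67927 (×32); 0.40284 (×8).
Sum = 24.959245; FGT(1.5) = 24.959245 / 58 = 0.430.

0.430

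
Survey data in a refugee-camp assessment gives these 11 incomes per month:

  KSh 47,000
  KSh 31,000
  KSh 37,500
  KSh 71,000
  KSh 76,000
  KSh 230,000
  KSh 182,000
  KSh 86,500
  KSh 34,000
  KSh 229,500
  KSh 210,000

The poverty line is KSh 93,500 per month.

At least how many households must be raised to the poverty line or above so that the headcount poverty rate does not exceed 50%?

2

Currently q = 7 of N = 11 are below the line (H = 0.636).
A headcount ratio of at most 50% allows at most ⌊0.50 × 11⌋ = 5 poor households.
So at least 7 − 5 = 2 must be lifted.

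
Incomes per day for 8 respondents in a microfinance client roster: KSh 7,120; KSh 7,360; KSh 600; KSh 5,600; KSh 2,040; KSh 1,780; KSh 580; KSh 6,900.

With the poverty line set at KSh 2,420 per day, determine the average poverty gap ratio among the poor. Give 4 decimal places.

Below z: KSh 580, KSh 600, KSh 1,780, KSh 2,040 (q = 4 of N = 8).
Relative gaps: 0.7603, 0.7521, 0.2645, 0.1570; sum = 1.933884.
I averages over the q = 4 poor units only: 1.933884 / 4 = 0.4835.

0.4835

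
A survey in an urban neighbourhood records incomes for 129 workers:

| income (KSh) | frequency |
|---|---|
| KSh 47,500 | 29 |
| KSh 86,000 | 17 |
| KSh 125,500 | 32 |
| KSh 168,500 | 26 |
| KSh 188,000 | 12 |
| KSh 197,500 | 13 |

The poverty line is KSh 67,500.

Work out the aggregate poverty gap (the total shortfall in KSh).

KSh 580,000

Poor units: 29×KSh 47,500 (q = 29 of N = 129).
Individual gaps: 29×(67500−47500) = 580000.
Aggregate gap = KSh 580,000.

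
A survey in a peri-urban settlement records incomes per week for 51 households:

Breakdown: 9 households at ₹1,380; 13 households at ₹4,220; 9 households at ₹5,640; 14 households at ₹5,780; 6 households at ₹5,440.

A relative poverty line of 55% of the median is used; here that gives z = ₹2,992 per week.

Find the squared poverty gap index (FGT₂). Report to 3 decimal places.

Incomes under z: 9×₹1,380 (q = 9 of N = 51).
Relative gaps: (2992−1380)/2992 = 0.5388 (×9).
Squared: 0.2903 (×9).
Sum = 2.612459; P₂ = 2.612459 / 51 = 0.051.

0.051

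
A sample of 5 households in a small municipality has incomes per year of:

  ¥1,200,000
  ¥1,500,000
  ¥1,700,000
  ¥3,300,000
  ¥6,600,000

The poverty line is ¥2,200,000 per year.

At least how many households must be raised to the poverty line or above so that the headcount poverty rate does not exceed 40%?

3 of the 5 households are poor, so H = 3/5 = 0.600.
A headcount ratio of at most 40% allows at most ⌊0.40 × 5⌋ = 2 poor households.
So at least 3 − 2 = 1 must be lifted.

1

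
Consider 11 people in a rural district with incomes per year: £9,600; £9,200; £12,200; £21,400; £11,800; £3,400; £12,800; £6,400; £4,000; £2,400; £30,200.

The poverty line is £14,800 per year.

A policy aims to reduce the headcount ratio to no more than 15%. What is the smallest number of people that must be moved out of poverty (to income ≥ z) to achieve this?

8

Currently q = 9 of N = 11 are below the line (H = 0.818).
A headcount ratio of at most 15% allows at most ⌊0.15 × 11⌋ = 1 poor people.
So at least 9 − 1 = 8 must be lifted.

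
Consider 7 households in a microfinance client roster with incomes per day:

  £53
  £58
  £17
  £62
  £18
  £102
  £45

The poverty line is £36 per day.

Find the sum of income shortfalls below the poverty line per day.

£37

Below z: £17, £18 (q = 2 of N = 7).
Individual gaps: 36−17 = 19; 36−18 = 18.
Aggregate gap = £37.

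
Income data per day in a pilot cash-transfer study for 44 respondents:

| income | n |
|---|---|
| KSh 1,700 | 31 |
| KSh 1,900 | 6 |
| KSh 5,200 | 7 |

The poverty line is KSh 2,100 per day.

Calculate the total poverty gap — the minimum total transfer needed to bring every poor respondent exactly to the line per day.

Incomes under z: 31×KSh 1,700, 6×KSh 1,900 (q = 37 of N = 44).
Individual gaps: 31×(2100−1700) = 12400; 6×(2100−1900) = 1200.
Aggregate gap = KSh 13,600.

KSh 13,600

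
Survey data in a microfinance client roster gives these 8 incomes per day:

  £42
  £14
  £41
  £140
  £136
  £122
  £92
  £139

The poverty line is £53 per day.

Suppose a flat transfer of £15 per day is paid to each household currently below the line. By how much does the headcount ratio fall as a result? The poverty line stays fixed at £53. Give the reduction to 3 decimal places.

0.250

Before: below the line — £14, £41, £42; headcount ratio = 0.37500.
After the £15 transfer: below the line — £29; headcount ratio = 0.12500.
Reduction = 0.37500 − 0.12500 = 0.250.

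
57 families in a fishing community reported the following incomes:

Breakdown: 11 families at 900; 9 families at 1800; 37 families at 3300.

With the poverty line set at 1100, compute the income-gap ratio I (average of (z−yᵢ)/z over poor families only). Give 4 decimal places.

Below z: 11×900 (q = 11 of N = 57).
Shortfall ratios (z−y)/z: 0.1818 (×11); sum = 2.000000.
I averages over the q = 11 poor units only: 2.000000 / 11 = 0.1818.

0.1818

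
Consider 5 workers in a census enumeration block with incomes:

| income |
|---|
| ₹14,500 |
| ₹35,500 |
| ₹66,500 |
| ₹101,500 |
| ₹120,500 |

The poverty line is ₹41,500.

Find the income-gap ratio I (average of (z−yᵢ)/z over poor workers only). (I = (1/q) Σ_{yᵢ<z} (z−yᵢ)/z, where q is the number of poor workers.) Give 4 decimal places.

Incomes under z: ₹14,500, ₹35,500 (q = 2 of N = 5).
Relative gaps: 0.6506, 0.1446; sum = 0.795181.
The income-gap ratio divides by q (the poor only): 0.795181 / 2 = 0.3976.

0.3976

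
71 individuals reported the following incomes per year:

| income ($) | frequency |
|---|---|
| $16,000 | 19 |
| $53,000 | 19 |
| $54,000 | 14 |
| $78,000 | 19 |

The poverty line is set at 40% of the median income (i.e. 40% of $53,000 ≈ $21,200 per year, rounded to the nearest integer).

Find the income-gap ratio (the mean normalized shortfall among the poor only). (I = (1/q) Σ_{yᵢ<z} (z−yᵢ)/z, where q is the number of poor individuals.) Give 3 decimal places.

0.245

Below z: 19×$16,000 (q = 19 of N = 71).
Shortfall ratios (z−y)/z: 0.2453 (×19); sum = 4.660377.
I averages over the q = 19 poor units only: 4.660377 / 19 = 0.245.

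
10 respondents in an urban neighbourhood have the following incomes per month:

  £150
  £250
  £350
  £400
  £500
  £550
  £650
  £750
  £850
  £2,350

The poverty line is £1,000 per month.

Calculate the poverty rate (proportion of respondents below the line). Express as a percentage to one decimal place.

90.0%

9 of the 10 respondents have income below £1,000.
H = 9/10 = 90.0%.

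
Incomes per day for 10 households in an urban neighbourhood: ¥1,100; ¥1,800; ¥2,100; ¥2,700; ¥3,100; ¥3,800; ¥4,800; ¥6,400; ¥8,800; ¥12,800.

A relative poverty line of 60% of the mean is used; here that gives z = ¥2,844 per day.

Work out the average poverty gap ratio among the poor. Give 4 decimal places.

Poor units: ¥1,100, ¥1,800, ¥2,100, ¥2,700 (q = 4 of N = 10).
Relative gaps: 0.6132, 0.3671, 0.2616, 0.0506; sum = 1.292546.
I averages over the q = 4 poor units only: 1.292546 / 4 = 0.3231.

0.3231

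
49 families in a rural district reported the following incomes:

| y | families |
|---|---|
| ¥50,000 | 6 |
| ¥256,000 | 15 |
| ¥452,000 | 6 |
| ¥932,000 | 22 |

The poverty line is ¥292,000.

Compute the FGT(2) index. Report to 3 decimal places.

0.089

Below z: 6×¥50,000, 15×¥256,000 (q = 21 of N = 49).
Gap ratios (z−y)/z: (292000−50000)/292000 = 0.8288 (×6); (292000−256000)/292000 = 0.1233 (×15).
Squared: 0.6869 (×6); 0.0152 (×15).
Sum = 4.349127; P₂ = 4.349127 / 49 = 0.089.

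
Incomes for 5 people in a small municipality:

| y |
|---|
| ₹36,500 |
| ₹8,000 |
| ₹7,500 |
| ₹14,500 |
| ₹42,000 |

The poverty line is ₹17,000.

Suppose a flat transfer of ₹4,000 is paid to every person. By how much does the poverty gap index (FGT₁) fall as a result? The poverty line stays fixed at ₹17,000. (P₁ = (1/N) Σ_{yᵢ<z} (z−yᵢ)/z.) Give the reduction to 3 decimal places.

0.124

Before: below the line — ₹7,500, ₹8,000, ₹14,500; poverty gap index (FGT₁) = 0.24706.
After the ₹4,000 transfer: below the line — ₹11,500, ₹12,000; poverty gap index (FGT₁) = 0.12353.
Reduction = 0.24706 − 0.12353 = 0.124.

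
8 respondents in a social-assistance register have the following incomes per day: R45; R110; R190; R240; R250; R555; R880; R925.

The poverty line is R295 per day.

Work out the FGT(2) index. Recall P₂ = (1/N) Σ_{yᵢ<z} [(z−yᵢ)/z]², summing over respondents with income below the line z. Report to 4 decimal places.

0.1620

Below z: R45, R110, R190, R240, R250 (q = 5 of N = 8).
Gap ratios (z−y)/z: (295−45)/295 = 0.8475; (295−110)/295 = 0.6271; (295−190)/295 = 0.3559; (295−240)/295 = 0.1864; (295−250)/295 = 0.1525.
Squared: 0.7182; 0.3933; 0.1267; 0.0348; 0.0233.
Sum = 1.296179; P₂ = 1.296179 / 8 = 0.1620.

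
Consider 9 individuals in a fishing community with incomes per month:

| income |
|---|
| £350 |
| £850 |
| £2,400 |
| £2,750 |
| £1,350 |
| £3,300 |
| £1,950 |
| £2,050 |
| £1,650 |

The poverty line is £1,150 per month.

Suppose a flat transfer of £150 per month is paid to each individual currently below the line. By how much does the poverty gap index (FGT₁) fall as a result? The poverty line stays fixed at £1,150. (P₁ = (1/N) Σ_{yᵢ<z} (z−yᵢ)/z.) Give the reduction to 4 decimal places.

0.0290

Before: below the line — £350, £850; poverty gap index (FGT₁) = 0.106280.
After the £150 transfer: below the line — £500, £1,000; poverty gap index (FGT₁) = 0.077295.
Reduction = 0.106280 − 0.077295 = 0.0290.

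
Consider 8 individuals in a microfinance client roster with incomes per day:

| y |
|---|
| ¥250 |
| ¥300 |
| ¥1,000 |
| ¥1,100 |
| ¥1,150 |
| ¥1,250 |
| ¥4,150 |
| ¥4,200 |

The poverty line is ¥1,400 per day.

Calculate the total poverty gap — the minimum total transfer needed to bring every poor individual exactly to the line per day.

Poor units: ¥250, ¥300, ¥1,000, ¥1,100, ¥1,150, ¥1,250 (q = 6 of N = 8).
Individual gaps: 1400−250 = 1150; 1400−300 = 1100; 1400−1000 = 400; 1400−1100 = 300; 1400−1150 = 250; 1400−1250 = 150.
Aggregate gap = ¥3,350.

¥3,350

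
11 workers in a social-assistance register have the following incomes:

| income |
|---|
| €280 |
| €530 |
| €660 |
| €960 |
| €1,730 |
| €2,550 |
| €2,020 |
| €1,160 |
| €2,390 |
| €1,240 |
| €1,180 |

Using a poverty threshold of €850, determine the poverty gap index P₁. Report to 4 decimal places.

Below the line: €280, €530, €660 (q = 3 of N = 11).
Relative gaps: (850−280)/850 = 0.6706; (850−530)/850 = 0.3765; (850−660)/850 = 0.2235.
Sum of shortfalls = 1.270588; P₁ averages over all N: 1.270588 / 11 = 0.1155.

0.1155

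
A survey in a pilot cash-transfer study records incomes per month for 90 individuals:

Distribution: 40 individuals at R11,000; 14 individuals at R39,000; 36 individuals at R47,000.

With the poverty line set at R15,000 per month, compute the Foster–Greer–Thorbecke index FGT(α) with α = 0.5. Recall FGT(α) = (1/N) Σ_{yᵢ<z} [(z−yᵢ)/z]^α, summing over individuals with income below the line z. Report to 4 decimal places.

Incomes under z: 40×R11,000 (q = 40 of N = 90).
Shortfall ratios: (15000−11000)/15000 = 0.2667 (×40).
Raised to α = 0.5: 0.51640 (×40).
Sum = 20.655911; FGT(0.5) = 20.655911 / 90 = 0.2295.

0.2295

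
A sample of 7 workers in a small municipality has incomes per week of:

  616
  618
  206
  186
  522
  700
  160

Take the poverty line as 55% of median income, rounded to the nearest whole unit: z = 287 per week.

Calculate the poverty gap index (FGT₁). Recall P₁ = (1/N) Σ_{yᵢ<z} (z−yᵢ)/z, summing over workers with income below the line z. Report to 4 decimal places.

0.1538

Poor units: 160, 186, 206 (q = 3 of N = 7).
Shortfall ratios: (287−160)/287 = 0.4425; (287−186)/287 = 0.3519; (287−206)/287 = 0.2822.
Σ = 1.076655. Dividing by the full population N = 7 gives P₁ = 0.1538.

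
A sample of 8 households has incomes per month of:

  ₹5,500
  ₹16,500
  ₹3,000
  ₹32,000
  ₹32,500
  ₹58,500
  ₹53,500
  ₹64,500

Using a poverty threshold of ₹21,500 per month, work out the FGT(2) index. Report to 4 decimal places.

Below the line: ₹3,000, ₹5,500, ₹16,500 (q = 3 of N = 8).
Normalized shortfalls: (21500−3000)/21500 = 0.8605; (21500−5500)/21500 = 0.7442; (21500−16500)/21500 = 0.2326.
Squared: 0.7404; 0.5538; 0.0541.
Sum = 1.348296; P₂ = 1.348296 / 8 = 0.1685.

0.1685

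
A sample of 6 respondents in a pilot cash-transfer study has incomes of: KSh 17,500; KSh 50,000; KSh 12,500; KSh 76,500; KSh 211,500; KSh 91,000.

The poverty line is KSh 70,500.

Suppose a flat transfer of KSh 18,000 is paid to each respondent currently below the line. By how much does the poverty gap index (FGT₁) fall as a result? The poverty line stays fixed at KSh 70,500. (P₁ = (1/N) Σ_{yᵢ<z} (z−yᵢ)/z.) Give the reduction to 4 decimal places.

0.1277

Before: below the line — KSh 12,500, KSh 17,500, KSh 50,000; poverty gap index (FGT₁) = 0.310875.
After the KSh 18,000 transfer: below the line — KSh 30,500, KSh 35,500, KSh 68,000; poverty gap index (FGT₁) = 0.183215.
Reduction = 0.310875 − 0.183215 = 0.1277.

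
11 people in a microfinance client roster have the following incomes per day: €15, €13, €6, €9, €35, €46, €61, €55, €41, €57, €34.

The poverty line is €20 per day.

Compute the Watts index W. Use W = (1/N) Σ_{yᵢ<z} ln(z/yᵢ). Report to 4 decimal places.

Poor units: €6, €9, €13, €15 (q = 4 of N = 11).
Log gaps: ln(20/6) = 1.2040; ln(20/9) = 0.7985; ln(20/13) = 0.4308; ln(20/15) = 0.2877.
W = 2.720945 / 11 = 0.2474.

0.2474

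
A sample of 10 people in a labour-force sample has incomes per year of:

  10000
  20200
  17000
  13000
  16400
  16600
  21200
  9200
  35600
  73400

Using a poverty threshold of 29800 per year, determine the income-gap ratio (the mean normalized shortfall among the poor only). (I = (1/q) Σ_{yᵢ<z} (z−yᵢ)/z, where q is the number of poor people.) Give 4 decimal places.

0.4815

Below the line: 9200, 10000, 13000, 16400, 16600, 17000, 20200, 21200 (q = 8 of N = 10).
Relative gaps: 0.6913, 0.6644, 0.5638, 0.4497, 0.4430, 0.4295, 0.3221, 0.2886; sum = 3.852349.
I averages over the q = 8 poor units only: 3.852349 / 8 = 0.4815.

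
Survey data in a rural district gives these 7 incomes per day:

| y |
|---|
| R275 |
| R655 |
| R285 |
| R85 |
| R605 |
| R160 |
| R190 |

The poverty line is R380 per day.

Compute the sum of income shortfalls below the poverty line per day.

Incomes under z: R85, R160, R190, R275, R285 (q = 5 of N = 7).
Individual gaps: 380−85 = 295; 380−160 = 220; 380−190 = 190; 380−275 = 105; 380−285 = 95.
Aggregate gap = R905.

R905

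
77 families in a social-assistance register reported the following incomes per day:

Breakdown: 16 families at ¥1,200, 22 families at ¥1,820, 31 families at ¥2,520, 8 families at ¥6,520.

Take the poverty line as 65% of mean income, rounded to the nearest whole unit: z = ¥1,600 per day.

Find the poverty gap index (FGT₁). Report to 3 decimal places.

Below the line: 16×¥1,200 (q = 16 of N = 77).
Relative gaps: (1600−1200)/1600 = 0.2500 (×16).
Σ = 4.000000. Dividing by the full population N = 77 gives P₁ = 0.052.

0.052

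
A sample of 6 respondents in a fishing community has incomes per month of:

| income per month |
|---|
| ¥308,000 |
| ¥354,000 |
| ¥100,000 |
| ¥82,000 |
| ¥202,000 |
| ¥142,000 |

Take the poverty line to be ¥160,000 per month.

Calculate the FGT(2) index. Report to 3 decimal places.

0.065

Incomes under z: ¥82,000, ¥100,000, ¥142,000 (q = 3 of N = 6).
Normalized shortfalls: (160000−82000)/160000 = 0.4875; (160000−100000)/160000 = 0.3750; (160000−142000)/160000 = 0.1125.
Squared: 0.2377; 0.1406; 0.0127.
Sum = 0.390937; P₂ = 0.390937 / 6 = 0.065.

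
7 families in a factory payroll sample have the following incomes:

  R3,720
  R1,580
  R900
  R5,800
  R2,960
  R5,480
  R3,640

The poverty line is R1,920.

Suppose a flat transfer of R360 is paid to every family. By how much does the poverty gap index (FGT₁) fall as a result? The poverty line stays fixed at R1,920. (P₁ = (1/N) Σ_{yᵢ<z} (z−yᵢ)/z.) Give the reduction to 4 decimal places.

Before: below the line — R900, R1,580; poverty gap index (FGT₁) = 0.101190.
After the R360 transfer: below the line — R1,260; poverty gap index (FGT₁) = 0.049107.
Reduction = 0.101190 − 0.049107 = 0.0521.

0.0521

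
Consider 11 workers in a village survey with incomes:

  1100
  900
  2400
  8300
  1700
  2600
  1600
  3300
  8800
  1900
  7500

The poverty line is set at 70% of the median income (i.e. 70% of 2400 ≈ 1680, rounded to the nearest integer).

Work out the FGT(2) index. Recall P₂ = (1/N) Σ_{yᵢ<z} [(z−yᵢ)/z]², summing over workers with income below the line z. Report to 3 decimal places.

Poor units: 900, 1100, 1600 (q = 3 of N = 11).
Normalized shortfalls: (1680−900)/1680 = 0.4643; (1680−1100)/1680 = 0.3452; (1680−1600)/1680 = 0.0476.
Squared: 0.2156; 0.1192; 0.0023.
Sum = 0.337018; P₂ = 0.337018 / 11 = 0.031.

0.031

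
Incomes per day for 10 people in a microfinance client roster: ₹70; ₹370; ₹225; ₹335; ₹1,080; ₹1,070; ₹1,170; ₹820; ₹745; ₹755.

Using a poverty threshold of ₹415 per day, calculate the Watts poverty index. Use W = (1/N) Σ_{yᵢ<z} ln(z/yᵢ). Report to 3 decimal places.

0.272

Incomes under z: ₹70, ₹225, ₹335, ₹370 (q = 4 of N = 10).
ln(z/y) terms: ln(415/70) = 1.7798; ln(415/225) = 0.6122; ln(415/335) = 0.2141; ln(415/370) = 0.1148.
W = 2.720885 / 10 = 0.272.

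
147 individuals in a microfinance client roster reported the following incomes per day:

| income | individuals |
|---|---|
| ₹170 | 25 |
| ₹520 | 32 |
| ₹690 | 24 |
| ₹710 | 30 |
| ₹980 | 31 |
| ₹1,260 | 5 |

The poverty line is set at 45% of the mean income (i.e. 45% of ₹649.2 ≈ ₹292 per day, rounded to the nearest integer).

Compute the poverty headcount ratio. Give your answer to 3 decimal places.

0.170

25 of the 147 individuals have income below ₹292.
H = 25/147 = 0.170.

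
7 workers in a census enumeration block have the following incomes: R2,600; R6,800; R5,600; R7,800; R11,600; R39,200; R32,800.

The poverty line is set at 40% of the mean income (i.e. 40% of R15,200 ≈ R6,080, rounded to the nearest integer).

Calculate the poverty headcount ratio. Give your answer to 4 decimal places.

0.2857

2 of the 7 workers have income below R6,080.
H = 2/7 = 0.2857.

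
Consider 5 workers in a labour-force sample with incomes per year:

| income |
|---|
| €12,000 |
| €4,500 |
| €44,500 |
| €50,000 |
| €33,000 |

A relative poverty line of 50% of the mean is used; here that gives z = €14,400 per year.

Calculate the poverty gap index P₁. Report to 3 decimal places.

Below z: €4,500, €12,000 (q = 2 of N = 5).
Shortfall ratios: (14400−4500)/14400 = 0.6875; (14400−12000)/14400 = 0.1667.
Sum of shortfalls = 0.854167; P₁ averages over all N: 0.854167 / 5 = 0.171.

0.171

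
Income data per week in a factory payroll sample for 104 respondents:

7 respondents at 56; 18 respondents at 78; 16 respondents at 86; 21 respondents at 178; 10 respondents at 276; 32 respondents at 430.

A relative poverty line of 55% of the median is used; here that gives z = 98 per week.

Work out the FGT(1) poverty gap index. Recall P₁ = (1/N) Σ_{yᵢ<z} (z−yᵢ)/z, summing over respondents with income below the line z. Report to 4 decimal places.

Poor units: 7×56, 18×78, 16×86 (q = 41 of N = 104).
Relative gaps: (98−56)/98 = 0.4286 (×7); (98−78)/98 = 0.2041 (×18); (98−86)/98 = 0.1224 (×16).
Sum of shortfalls = 8.632653; P₁ averages over all N: 8.632653 / 104 = 0.0830.

0.0830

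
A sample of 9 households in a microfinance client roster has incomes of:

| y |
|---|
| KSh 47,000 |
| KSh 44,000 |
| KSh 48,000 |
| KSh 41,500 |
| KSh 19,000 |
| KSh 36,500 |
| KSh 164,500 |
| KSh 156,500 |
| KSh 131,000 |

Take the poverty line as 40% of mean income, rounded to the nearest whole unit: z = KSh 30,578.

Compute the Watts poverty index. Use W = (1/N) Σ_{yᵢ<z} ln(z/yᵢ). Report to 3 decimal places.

0.053

Poor units: KSh 19,000 (q = 1 of N = 9).
Log gaps: ln(30578/19000) = 0.4758.
W = 0.475842 / 9 = 0.053.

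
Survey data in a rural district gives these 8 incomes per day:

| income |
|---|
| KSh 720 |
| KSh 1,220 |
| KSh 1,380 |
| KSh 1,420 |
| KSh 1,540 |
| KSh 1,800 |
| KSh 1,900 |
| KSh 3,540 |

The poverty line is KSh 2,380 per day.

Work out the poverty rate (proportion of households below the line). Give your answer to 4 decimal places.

0.8750

7 of the 8 households have income below KSh 2,380.
H = 7/8 = 0.8750.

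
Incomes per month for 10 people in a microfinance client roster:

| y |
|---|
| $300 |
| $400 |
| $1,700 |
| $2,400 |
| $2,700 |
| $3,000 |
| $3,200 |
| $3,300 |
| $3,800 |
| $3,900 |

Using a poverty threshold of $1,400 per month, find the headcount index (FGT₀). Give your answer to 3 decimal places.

2 of the 10 people have income below $1,400.
H = 2/10 = 0.200.

0.200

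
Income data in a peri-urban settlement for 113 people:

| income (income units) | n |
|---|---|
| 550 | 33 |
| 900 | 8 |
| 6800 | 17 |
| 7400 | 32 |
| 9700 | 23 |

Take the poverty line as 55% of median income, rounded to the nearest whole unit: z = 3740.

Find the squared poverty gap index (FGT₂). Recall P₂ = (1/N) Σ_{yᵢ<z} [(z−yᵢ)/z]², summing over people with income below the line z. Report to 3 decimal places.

Below the line: 33×550, 8×900 (q = 41 of N = 113).
Gap ratios (z−y)/z: (3740−550)/3740 = 0.8529 (×33); (3740−900)/3740 = 0.7594 (×8).
Squared: 0.7275 (×33); 0.5766 (×8).
Sum = 28.620786; P₂ = 28.620786 / 113 = 0.253.

0.253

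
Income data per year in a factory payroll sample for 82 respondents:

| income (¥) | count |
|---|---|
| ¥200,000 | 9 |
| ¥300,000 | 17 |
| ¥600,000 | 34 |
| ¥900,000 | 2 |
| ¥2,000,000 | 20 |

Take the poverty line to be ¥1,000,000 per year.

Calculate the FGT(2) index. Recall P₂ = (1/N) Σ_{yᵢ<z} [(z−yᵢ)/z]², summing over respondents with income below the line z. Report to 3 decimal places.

0.238

Incomes under z: 9×¥200,000, 17×¥300,000, 34×¥600,000, 2×¥900,000 (q = 62 of N = 82).
Relative gaps: (1000000−200000)/1000000 = 0.8000 (×9); (1000000−300000)/1000000 = 0.7000 (×17); (1000000−600000)/1000000 = 0.4000 (×34); (1000000−900000)/1000000 = 0.1000 (×2).
Squared: 0.6400 (×9); 0.4900 (×17); 0.1600 (×34); 0.0100 (×2).
Sum = 19.550000; P₂ = 19.550000 / 82 = 0.238.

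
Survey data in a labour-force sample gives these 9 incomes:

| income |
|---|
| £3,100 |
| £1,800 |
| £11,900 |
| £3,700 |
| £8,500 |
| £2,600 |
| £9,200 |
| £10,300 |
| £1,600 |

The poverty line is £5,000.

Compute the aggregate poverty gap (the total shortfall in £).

Below z: £1,600, £1,800, £2,600, £3,100, £3,700 (q = 5 of N = 9).
Individual gaps: 5000−1600 = 3400; 5000−1800 = 3200; 5000−2600 = 2400; 5000−3100 = 1900; 5000−3700 = 1300.
Aggregate gap = £12,200.

£12,200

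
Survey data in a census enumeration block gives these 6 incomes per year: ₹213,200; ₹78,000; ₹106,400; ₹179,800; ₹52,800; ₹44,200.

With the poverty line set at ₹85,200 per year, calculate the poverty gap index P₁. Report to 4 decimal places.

0.1577

Below z: ₹44,200, ₹52,800, ₹78,000 (q = 3 of N = 6).
Gap ratios (z−y)/z: (85200−44200)/85200 = 0.4812; (85200−52800)/85200 = 0.3803; (85200−78000)/85200 = 0.0845.
Sum of shortfalls = 0.946009; P₁ averages over all N: 0.946009 / 6 = 0.1577.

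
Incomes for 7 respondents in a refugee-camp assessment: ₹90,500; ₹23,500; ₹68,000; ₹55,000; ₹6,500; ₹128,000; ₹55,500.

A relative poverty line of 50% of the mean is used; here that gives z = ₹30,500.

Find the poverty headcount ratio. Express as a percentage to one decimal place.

28.6%

2 of the 7 respondents have income below ₹30,500.
H = 2/7 = 28.6%.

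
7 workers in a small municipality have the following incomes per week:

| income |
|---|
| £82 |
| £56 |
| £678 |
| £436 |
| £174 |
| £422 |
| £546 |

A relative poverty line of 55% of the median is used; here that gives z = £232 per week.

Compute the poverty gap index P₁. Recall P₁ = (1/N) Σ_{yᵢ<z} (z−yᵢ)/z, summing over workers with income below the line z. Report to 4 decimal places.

Below z: £56, £82, £174 (q = 3 of N = 7).
Relative gaps: (232−56)/232 = 0.7586; (232−82)/232 = 0.6466; (232−174)/232 = 0.2500.
Sum of shortfalls = 1.655172; P₁ averages over all N: 1.655172 / 7 = 0.2365.

0.2365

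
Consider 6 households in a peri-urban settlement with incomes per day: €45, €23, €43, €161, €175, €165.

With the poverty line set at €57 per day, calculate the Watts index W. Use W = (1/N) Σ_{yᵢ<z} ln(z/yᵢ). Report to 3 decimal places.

Below the line: €23, €43, €45 (q = 3 of N = 6).
Log gaps: ln(57/23) = 0.9076; ln(57/43) = 0.2819; ln(57/45) = 0.2364.
W = 1.425797 / 6 = 0.238.

0.238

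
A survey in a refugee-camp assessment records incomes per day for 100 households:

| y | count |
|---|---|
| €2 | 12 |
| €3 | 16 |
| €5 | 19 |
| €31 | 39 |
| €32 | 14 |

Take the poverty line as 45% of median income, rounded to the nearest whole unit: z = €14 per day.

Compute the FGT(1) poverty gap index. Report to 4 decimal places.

0.3507

Below the line: 12×€2, 16×€3, 19×€5 (q = 47 of N = 100).
Shortfall ratios: (14−2)/14 = 0.8571 (×12); (14−3)/14 = 0.7857 (×16); (14−5)/14 = 0.6429 (×19).
Sum of shortfalls = 35.071429; P₁ averages over all N: 35.071429 / 100 = 0.3507.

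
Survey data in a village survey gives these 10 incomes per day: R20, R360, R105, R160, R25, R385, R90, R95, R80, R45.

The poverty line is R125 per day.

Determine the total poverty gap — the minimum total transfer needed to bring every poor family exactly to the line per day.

Incomes under z: R20, R25, R45, R80, R90, R95, R105 (q = 7 of N = 10).
Individual gaps: 125−20 = 105; 125−25 = 100; 125−45 = 80; 125−80 = 45; 125−90 = 35; 125−95 = 30; 125−105 = 20.
Aggregate gap = R415.

R415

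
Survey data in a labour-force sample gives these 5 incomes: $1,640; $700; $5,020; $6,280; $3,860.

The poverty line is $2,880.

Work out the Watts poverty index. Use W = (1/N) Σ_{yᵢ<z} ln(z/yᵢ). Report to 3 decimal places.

Poor units: $700, $1,640 (q = 2 of N = 5).
Log shortfalls: ln(2880/700) = 1.4145; ln(2880/1640) = 0.5631.
W = 1.977559 / 5 = 0.396.

0.396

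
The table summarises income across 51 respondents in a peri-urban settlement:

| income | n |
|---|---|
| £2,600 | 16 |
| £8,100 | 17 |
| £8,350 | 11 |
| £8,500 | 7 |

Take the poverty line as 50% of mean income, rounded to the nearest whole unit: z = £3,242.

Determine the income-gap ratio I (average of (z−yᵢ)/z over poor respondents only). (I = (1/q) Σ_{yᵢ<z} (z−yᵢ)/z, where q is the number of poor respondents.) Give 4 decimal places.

Poor units: 16×£2,600 (q = 16 of N = 51).
Shortfall ratios (z−y)/z: 0.1980 (×16); sum = 3.168415.
I averages over the q = 16 poor units only: 3.168415 / 16 = 0.1980.

0.1980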